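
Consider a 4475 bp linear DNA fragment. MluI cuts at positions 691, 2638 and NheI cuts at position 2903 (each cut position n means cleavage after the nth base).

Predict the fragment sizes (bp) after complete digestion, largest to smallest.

1947, 1572, 691, 265 bp

Combined cut positions (sorted): 691, 2638, 2903.
Linear molecule, 3 cuts → 4 fragments:
  691 − 0 = 691 bp
  2638 − 691 = 1947 bp
  2903 − 2638 = 265 bp
  4475 − 2903 = 1572 bp
Sorted largest to smallest: 1947, 1572, 691, 265 bp.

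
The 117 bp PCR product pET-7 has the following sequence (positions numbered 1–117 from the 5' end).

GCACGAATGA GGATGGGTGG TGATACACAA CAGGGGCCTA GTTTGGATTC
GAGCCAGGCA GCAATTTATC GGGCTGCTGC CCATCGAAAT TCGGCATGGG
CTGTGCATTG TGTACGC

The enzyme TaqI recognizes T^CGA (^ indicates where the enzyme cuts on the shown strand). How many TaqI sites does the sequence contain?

2

TCGA occurs starting at positions 49, 84.
TaqI cuts at 2 sites.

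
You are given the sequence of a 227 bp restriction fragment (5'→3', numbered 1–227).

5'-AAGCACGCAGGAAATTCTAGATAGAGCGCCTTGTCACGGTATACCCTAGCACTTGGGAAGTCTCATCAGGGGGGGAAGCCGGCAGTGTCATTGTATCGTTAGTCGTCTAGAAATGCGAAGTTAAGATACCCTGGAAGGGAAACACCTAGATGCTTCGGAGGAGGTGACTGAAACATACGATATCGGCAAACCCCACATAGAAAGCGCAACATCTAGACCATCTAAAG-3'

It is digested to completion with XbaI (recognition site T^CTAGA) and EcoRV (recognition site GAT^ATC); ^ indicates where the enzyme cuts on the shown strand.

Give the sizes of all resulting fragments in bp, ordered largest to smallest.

90, 75, 31, 16, 15 bp

XbaI sites (TCTAGA) start at positions 16, 106, 212.
XbaI cuts after the first base of each site, so after positions 16, 106, 212.
The EcoRV site (GATATC) starts at position 179.
EcoRV cuts after base 3 of each site, so after position 181.
Combined cut positions: 16, 106, 181, 212.
Linear molecule, 4 cuts → 5 fragments:
  1–16 → 16 bp
  17–106 → 90 bp
  107–181 → 75 bp
  182–212 → 31 bp
  213–227 → 15 bp
Sorted largest to smallest: 90, 75, 31, 16, 15 bp.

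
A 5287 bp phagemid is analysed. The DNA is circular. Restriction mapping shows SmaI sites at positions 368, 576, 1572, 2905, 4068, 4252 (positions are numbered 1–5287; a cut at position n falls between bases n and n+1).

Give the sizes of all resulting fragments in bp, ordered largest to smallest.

Circular molecule, 6 cuts → 6 fragments:
  576 − 368 = 208 bp
  1572 − 576 = 996 bp
  2905 − 1572 = 1333 bp
  4068 − 2905 = 1163 bp
  4252 − 4068 = 184 bp
  wrap: 5287 − 4252 + 368 = 1403 bp
Sorted largest to smallest: 1403, 1333, 1163, 996, 208, 184 bp.

1403, 1333, 1163, 996, 208, 184 bp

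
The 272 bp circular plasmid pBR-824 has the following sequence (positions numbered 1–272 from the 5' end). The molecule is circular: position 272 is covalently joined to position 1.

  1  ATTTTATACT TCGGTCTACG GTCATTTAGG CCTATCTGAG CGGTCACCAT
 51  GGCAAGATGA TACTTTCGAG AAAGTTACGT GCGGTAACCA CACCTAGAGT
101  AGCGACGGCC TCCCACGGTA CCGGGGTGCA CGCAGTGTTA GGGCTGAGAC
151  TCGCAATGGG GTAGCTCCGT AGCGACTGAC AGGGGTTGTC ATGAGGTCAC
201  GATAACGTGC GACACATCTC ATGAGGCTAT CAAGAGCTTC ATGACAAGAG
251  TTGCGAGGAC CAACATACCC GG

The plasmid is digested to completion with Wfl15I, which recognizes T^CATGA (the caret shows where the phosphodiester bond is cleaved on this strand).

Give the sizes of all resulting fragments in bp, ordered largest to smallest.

222, 30, 20 bp

Wfl15I sites (TCATGA) start at positions 189, 219, 239.
Wfl15I cuts after the first base of each site, so after positions 189, 219, 239.
Circular molecule, 3 cuts → 3 fragments:
  190–219 → 30 bp
  220–239 → 20 bp
  240–272 then 1–189 → 33 + 189 = 222 bp
Sorted largest to smallest: 222, 30, 20 bp.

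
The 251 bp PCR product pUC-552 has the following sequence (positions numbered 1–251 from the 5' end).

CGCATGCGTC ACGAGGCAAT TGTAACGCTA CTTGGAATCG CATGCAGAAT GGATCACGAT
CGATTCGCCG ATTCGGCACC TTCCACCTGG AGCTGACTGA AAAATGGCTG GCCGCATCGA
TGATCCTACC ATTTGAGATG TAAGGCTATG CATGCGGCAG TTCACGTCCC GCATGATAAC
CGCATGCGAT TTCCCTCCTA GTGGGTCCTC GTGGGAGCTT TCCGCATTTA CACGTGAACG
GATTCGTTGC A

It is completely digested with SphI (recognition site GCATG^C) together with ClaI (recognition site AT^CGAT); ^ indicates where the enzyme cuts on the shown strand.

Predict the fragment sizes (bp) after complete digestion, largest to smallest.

SphI sites (GCATGC) start at positions 2, 40, 150, 182.
SphI cuts after base 5 of each site (before the last base), so after positions 6, 44, 154, 186.
ClaI sites (ATCGAT) start at positions 59, 116.
ClaI cuts after base 2 of each site, so after positions 60, 117.
Combined cut positions: 6, 44, 60, 117, 154, 186.
Linear molecule, 6 cuts → 7 fragments:
  1–6 → 6 bp
  7–44 → 38 bp
  45–60 → 16 bp
  61–117 → 57 bp
  118–154 → 37 bp
  155–186 → 32 bp
  187–251 → 65 bp
Sorted largest to smallest: 65, 57, 38, 37, 32, 16, 6 bp.

65, 57, 38, 37, 32, 16, 6 bp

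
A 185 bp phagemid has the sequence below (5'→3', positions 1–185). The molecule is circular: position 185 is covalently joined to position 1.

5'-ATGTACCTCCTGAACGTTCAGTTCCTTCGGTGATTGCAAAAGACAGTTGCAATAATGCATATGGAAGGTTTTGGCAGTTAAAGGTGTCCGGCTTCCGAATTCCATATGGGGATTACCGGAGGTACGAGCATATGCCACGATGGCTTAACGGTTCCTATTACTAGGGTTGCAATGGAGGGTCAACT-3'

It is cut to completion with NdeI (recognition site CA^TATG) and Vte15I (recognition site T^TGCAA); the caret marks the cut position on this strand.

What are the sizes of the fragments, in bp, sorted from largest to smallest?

NdeI sites (CATATG) start at positions 58, 103, 129.
NdeI cuts after base 2 of each site, so after positions 59, 104, 130.
Vte15I sites (TTGCAA) start at positions 34, 47, 167.
Vte15I cuts after the first base of each site, so after positions 34, 47, 167.
Combined cut positions: 34, 47, 59, 104, 130, 167.
Circular molecule, 6 cuts → 6 fragments:
  35–47 → 13 bp
  48–59 → 12 bp
  60–104 → 45 bp
  105–130 → 26 bp
  131–167 → 37 bp
  168–185 then 1–34 → 18 + 34 = 52 bp
Sorted largest to smallest: 52, 45, 37, 26, 13, 12 bp.

52, 45, 37, 26, 13, 12 bp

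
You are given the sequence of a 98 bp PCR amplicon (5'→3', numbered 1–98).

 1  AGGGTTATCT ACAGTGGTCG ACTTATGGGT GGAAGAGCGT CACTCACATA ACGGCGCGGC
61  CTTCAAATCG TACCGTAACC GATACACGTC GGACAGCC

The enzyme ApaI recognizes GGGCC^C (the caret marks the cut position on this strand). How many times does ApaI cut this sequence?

0

No occurrence of GGGCCC is present in the sequence.
ApaI does not cut: 0 sites.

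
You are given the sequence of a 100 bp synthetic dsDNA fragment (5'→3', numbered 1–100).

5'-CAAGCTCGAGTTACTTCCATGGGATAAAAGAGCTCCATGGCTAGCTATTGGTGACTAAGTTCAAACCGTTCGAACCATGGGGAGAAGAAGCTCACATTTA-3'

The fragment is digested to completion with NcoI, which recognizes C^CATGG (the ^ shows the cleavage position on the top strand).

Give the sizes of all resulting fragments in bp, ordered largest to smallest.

NcoI sites (CCATGG) start at positions 17, 35, 75.
NcoI cuts after the first base of each site, so after positions 17, 35, 75.
Linear molecule, 3 cuts → 4 fragments:
  1–17 → 17 bp
  18–35 → 18 bp
  36–75 → 40 bp
  76–100 → 25 bp
Sorted largest to smallest: 40, 25, 18, 17 bp.

40, 25, 18, 17 bp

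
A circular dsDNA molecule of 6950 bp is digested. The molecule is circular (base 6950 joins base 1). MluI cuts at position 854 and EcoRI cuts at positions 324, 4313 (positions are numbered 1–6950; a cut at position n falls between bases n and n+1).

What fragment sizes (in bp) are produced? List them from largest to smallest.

Combined cut positions (sorted): 324, 854, 4313.
Circular molecule, 3 cuts → 3 fragments:
  854 − 324 = 530 bp
  4313 − 854 = 3459 bp
  wrap: 6950 − 4313 + 324 = 2961 bp
Sorted largest to smallest: 3459, 2961, 530 bp.

3459, 2961, 530 bp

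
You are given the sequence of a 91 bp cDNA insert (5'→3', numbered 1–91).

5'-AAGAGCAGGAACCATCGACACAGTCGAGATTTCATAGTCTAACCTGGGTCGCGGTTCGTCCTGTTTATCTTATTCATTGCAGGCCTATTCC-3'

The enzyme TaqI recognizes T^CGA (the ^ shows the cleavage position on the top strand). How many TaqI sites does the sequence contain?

2

TCGA occurs starting at positions 15, 24.
TaqI cuts at 2 sites.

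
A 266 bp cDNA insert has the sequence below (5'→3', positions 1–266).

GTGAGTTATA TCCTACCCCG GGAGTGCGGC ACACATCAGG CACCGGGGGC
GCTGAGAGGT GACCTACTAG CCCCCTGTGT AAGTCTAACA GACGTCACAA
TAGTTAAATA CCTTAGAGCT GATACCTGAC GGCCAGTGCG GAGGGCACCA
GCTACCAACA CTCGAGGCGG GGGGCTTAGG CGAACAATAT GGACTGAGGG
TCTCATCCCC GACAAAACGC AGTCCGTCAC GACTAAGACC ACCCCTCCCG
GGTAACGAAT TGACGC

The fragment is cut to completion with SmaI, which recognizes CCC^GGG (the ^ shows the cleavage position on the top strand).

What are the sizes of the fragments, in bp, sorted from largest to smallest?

230, 19, 17 bp

SmaI sites (CCCGGG) start at positions 17, 247.
SmaI cuts after base 3 of each site, so after positions 19, 249.
Linear molecule, 2 cuts → 3 fragments:
  1–19 → 19 bp
  20–249 → 230 bp
  250–266 → 17 bp
Sorted largest to smallest: 230, 19, 17 bp.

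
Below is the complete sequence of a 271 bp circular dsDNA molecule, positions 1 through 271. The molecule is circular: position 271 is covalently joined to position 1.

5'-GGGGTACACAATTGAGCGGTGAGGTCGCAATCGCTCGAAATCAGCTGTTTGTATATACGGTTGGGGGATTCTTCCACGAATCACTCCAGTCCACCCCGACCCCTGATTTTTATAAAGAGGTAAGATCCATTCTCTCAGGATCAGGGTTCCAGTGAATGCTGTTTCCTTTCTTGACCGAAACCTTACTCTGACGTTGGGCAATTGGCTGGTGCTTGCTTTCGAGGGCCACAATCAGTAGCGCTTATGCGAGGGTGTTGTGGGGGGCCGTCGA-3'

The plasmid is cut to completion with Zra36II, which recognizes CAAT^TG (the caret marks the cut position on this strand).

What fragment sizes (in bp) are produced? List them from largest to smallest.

190, 81 bp

Zra36II sites (CAATTG) start at positions 9, 199.
Zra36II cuts after base 4 of each site, so after positions 12, 202.
Circular molecule, 2 cuts → 2 fragments:
  13–202 → 190 bp
  203–271 then 1–12 → 69 + 12 = 81 bp
Sorted largest to smallest: 190, 81 bp.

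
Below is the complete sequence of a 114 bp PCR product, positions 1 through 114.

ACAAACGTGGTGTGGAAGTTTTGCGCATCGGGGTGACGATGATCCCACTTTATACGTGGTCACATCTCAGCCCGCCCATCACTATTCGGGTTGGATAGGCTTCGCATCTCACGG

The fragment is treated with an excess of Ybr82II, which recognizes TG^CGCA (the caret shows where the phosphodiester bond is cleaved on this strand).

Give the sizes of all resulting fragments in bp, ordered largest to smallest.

The Ybr82II site (TGCGCA) starts at position 22.
Ybr82II cuts after base 2 of each site, so after position 23.
Linear molecule, 1 cut → 2 fragments:
  1–23 → 23 bp
  24–114 → 91 bp
Sorted largest to smallest: 91, 23 bp.

91, 23 bp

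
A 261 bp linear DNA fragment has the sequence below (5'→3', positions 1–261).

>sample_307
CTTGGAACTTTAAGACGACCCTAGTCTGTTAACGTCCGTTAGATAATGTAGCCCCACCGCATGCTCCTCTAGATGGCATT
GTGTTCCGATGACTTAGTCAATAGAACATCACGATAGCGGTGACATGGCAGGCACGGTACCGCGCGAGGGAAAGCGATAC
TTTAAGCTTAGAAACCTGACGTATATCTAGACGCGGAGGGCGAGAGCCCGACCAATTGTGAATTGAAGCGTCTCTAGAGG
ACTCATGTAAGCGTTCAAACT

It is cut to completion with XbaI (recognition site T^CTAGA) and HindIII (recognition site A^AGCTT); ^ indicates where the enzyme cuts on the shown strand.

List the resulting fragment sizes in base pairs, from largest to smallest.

XbaI sites (TCTAGA) start at positions 68, 186, 233.
XbaI cuts after the first base of each site, so after positions 68, 186, 233.
The HindIII site (AAGCTT) starts at position 164.
HindIII cuts after the first base of each site, so after position 164.
Combined cut positions: 68, 164, 186, 233.
Linear molecule, 4 cuts → 5 fragments:
  1–68 → 68 bp
  69–164 → 96 bp
  165–186 → 22 bp
  187–233 → 47 bp
  234–261 → 28 bp
Sorted largest to smallest: 96, 68, 47, 28, 22 bp.

96, 68, 47, 28, 22 bp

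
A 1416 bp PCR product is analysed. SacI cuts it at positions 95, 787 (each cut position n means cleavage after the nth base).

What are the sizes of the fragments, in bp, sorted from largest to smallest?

Linear molecule, 2 cuts → 3 fragments:
  95 − 0 = 95 bp
  787 − 95 = 692 bp
  1416 − 787 = 629 bp
Sorted largest to smallest: 692, 629, 95 bp.

692, 629, 95 bp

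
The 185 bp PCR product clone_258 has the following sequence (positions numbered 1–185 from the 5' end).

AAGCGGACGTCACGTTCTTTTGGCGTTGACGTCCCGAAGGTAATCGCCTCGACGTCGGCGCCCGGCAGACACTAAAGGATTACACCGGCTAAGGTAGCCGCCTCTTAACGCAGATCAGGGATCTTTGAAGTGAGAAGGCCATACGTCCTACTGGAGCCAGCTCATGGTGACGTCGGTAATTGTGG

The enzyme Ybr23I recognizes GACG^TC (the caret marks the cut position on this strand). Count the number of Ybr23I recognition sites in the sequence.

GACGTC occurs starting at positions 6, 28, 51, 169.
Ybr23I cuts at 4 sites.

4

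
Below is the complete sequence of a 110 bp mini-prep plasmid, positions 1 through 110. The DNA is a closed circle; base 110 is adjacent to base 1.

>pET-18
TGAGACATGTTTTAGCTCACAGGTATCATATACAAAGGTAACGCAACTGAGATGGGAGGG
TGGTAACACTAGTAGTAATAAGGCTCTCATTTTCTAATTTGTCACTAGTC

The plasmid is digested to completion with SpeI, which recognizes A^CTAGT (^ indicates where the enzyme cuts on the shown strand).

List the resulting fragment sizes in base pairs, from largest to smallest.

SpeI sites (ACTAGT) start at positions 68, 104.
SpeI cuts after the first base of each site, so after positions 68, 104.
Circular molecule, 2 cuts → 2 fragments:
  69–104 → 36 bp
  105–110 then 1–68 → 6 + 68 = 74 bp
Sorted largest to smallest: 74, 36 bp.

74, 36 bp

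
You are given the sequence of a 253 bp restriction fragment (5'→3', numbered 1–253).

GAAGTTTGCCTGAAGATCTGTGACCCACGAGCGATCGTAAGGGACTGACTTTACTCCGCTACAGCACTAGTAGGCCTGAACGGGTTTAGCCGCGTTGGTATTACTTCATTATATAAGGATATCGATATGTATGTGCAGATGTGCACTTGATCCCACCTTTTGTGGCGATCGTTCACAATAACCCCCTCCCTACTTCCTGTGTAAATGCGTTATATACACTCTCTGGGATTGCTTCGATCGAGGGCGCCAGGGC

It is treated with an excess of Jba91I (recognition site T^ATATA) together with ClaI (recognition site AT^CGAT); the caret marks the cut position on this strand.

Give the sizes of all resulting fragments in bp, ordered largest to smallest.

Jba91I sites (TATATA) start at positions 110, 211.
Jba91I cuts after the first base of each site, so after positions 110, 211.
The ClaI site (ATCGAT) starts at position 121.
ClaI cuts after base 2 of each site, so after position 122.
Combined cut positions: 110, 122, 211.
Linear molecule, 3 cuts → 4 fragments:
  1–110 → 110 bp
  111–122 → 12 bp
  123–211 → 89 bp
  212–253 → 42 bp
Sorted largest to smallest: 110, 89, 42, 12 bp.

110, 89, 42, 12 bp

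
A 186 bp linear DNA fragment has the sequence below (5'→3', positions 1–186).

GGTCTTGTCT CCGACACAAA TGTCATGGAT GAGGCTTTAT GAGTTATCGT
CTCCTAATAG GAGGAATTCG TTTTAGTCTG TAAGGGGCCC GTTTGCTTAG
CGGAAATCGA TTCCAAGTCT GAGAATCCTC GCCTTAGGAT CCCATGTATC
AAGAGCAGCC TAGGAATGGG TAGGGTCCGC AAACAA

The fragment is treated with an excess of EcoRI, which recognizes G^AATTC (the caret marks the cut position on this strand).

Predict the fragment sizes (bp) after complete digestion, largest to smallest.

The EcoRI site (GAATTC) starts at position 64.
EcoRI cuts after the first base of each site, so after position 64.
Linear molecule, 1 cut → 2 fragments:
  1–64 → 64 bp
  65–186 → 122 bp
Sorted largest to smallest: 122, 64 bp.

122, 64 bp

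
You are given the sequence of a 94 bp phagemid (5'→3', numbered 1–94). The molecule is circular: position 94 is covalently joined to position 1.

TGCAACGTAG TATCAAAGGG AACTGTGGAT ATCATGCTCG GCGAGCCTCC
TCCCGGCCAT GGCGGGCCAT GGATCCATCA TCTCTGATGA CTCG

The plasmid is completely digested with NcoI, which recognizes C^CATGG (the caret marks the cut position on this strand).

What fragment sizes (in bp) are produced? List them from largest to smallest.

84, 10 bp

NcoI sites (CCATGG) start at positions 57, 67.
NcoI cuts after the first base of each site, so after positions 57, 67.
Circular molecule, 2 cuts → 2 fragments:
  58–67 → 10 bp
  68–94 then 1–57 → 27 + 57 = 84 bp
Sorted largest to smallest: 84, 10 bp.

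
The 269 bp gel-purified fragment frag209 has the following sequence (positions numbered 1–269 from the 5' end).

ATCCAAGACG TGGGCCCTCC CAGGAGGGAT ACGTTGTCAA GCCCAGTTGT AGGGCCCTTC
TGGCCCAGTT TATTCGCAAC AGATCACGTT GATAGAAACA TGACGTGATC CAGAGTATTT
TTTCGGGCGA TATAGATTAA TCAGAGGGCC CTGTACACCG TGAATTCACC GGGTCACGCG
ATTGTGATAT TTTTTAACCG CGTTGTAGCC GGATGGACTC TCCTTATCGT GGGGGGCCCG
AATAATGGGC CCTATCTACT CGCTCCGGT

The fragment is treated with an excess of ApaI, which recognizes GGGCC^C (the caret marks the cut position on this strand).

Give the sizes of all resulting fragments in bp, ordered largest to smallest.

94, 88, 40, 18, 16, 13 bp

ApaI sites (GGGCCC) start at positions 12, 52, 146, 234, 247.
ApaI cuts after base 5 of each site (before the last base), so after positions 16, 56, 150, 238, 251.
Linear molecule, 5 cuts → 6 fragments:
  1–16 → 16 bp
  17–56 → 40 bp
  57–150 → 94 bp
  151–238 → 88 bp
  239–251 → 13 bp
  252–269 → 18 bp
Sorted largest to smallest: 94, 88, 40, 18, 16, 13 bp.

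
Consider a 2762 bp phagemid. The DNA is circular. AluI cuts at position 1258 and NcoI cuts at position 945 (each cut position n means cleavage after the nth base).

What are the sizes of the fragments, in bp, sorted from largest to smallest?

2449, 313 bp

Combined cut positions (sorted): 945, 1258.
Circular molecule, 2 cuts → 2 fragments:
  1258 − 945 = 313 bp
  wrap: 2762 − 1258 + 945 = 2449 bp
Sorted largest to smallest: 2449, 313 bp.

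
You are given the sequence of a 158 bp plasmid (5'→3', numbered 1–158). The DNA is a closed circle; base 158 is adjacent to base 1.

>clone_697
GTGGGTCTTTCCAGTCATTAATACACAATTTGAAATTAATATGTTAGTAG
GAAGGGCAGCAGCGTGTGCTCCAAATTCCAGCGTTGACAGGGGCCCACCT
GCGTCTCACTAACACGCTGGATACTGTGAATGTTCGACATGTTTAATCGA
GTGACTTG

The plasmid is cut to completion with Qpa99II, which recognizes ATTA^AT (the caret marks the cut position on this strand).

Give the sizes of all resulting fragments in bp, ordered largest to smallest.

Qpa99II sites (ATTAAT) start at positions 17, 35.
Qpa99II cuts after base 4 of each site, so after positions 20, 38.
Circular molecule, 2 cuts → 2 fragments:
  21–38 → 18 bp
  39–158 then 1–20 → 120 + 20 = 140 bp
Sorted largest to smallest: 140, 18 bp.

140, 18 bp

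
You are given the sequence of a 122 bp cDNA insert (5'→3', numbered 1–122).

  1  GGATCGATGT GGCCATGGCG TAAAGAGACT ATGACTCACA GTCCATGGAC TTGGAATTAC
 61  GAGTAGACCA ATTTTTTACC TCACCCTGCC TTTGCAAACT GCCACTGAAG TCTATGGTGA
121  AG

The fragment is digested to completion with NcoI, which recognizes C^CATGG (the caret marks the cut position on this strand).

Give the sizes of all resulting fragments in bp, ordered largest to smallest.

79, 30, 13 bp

NcoI sites (CCATGG) start at positions 13, 43.
NcoI cuts after the first base of each site, so after positions 13, 43.
Linear molecule, 2 cuts → 3 fragments:
  1–13 → 13 bp
  14–43 → 30 bp
  44–122 → 79 bp
Sorted largest to smallest: 79, 30, 13 bp.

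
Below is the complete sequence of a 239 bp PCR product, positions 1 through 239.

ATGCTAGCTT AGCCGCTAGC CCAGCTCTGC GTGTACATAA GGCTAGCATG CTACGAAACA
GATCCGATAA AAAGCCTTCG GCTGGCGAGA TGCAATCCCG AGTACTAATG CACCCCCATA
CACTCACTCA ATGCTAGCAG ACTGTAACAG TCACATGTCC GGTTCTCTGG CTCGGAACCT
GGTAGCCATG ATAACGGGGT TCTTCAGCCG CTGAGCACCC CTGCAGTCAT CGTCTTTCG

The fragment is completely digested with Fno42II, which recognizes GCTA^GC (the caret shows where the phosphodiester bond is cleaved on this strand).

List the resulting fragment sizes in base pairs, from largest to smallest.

103, 91, 27, 12, 6 bp

Fno42II sites (GCTAGC) start at positions 3, 15, 42, 133.
Fno42II cuts after base 4 of each site, so after positions 6, 18, 45, 136.
Linear molecule, 4 cuts → 5 fragments:
  1–6 → 6 bp
  7–18 → 12 bp
  19–45 → 27 bp
  46–136 → 91 bp
  137–239 → 103 bp
Sorted largest to smallest: 103, 91, 27, 12, 6 bp.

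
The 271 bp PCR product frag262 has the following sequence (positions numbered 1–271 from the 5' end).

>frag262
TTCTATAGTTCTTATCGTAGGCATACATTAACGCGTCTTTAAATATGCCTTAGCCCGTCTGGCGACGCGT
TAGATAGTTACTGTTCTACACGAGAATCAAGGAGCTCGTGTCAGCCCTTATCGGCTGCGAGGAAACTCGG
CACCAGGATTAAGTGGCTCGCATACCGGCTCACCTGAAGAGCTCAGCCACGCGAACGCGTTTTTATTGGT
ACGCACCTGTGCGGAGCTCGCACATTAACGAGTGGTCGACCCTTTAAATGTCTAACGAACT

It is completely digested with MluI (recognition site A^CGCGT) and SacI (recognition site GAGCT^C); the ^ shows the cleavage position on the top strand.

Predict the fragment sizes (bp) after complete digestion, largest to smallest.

77, 43, 41, 34, 33, 31, 12 bp

MluI sites (ACGCGT) start at positions 31, 65, 195.
MluI cuts after the first base of each site, so after positions 31, 65, 195.
SacI sites (GAGCTC) start at positions 102, 179, 224.
SacI cuts after base 5 of each site (before the last base), so after positions 106, 183, 228.
Combined cut positions: 31, 65, 106, 183, 195, 228.
Linear molecule, 6 cuts → 7 fragments:
  1–31 → 31 bp
  32–65 → 34 bp
  66–106 → 41 bp
  107–183 → 77 bp
  184–195 → 12 bp
  196–228 → 33 bp
  229–271 → 43 bp
Sorted largest to smallest: 77, 43, 41, 34, 33, 31, 12 bp.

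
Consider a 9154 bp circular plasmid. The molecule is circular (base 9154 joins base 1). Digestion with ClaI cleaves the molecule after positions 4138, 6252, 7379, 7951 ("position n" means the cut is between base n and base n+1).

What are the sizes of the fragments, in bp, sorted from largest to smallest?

5341, 2114, 1127, 572 bp

Circular molecule, 4 cuts → 4 fragments:
  6252 − 4138 = 2114 bp
  7379 − 6252 = 1127 bp
  7951 − 7379 = 572 bp
  wrap: 9154 − 7951 + 4138 = 5341 bp
Sorted largest to smallest: 5341, 2114, 1127, 572 bp.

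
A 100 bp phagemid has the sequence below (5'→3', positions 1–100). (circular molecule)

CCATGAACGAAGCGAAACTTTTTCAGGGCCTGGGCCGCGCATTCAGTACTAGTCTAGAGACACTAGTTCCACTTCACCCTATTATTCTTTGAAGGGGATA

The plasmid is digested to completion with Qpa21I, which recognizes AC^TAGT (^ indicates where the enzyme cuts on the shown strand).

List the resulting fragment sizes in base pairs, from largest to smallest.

Qpa21I sites (ACTAGT) start at positions 48, 62.
Qpa21I cuts after base 2 of each site, so after positions 49, 63.
Circular molecule, 2 cuts → 2 fragments:
  50–63 → 14 bp
  64–100 then 1–49 → 37 + 49 = 86 bp
Sorted largest to smallest: 86, 14 bp.

86, 14 bp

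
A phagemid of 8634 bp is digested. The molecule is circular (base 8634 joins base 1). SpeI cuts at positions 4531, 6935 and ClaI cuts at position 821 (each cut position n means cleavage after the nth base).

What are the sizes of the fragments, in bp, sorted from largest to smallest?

3710, 2520, 2404 bp

Combined cut positions (sorted): 821, 4531, 6935.
Circular molecule, 3 cuts → 3 fragments:
  4531 − 821 = 3710 bp
  6935 − 4531 = 2404 bp
  wrap: 8634 − 6935 + 821 = 2520 bp
Sorted largest to smallest: 3710, 2520, 2404 bp.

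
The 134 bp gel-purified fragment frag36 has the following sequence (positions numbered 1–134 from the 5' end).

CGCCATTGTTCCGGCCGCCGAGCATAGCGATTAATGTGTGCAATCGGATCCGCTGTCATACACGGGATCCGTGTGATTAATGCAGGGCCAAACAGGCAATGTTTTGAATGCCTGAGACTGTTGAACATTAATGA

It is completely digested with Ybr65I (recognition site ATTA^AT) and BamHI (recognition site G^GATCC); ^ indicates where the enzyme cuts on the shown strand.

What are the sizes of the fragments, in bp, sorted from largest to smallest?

51, 33, 19, 14, 13, 4 bp

Ybr65I sites (ATTAAT) start at positions 30, 76, 127.
Ybr65I cuts after base 4 of each site, so after positions 33, 79, 130.
BamHI sites (GGATCC) start at positions 46, 65.
BamHI cuts after the first base of each site, so after positions 46, 65.
Combined cut positions: 33, 46, 65, 79, 130.
Linear molecule, 5 cuts → 6 fragments:
  1–33 → 33 bp
  34–46 → 13 bp
  47–65 → 19 bp
  66–79 → 14 bp
  80–130 → 51 bp
  131–134 → 4 bp
Sorted largest to smallest: 51, 33, 19, 14, 13, 4 bp.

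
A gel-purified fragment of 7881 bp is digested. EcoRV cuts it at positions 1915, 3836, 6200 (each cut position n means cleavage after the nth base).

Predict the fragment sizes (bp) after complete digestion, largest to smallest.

Linear molecule, 3 cuts → 4 fragments:
  1915 − 0 = 1915 bp
  3836 − 1915 = 1921 bp
  6200 − 3836 = 2364 bp
  7881 − 6200 = 1681 bp
Sorted largest to smallest: 2364, 1921, 1915, 1681 bp.

2364, 1921, 1915, 1681 bp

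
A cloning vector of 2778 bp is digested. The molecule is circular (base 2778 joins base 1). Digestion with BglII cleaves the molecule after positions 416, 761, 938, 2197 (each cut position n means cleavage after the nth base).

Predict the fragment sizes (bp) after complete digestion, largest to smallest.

Circular molecule, 4 cuts → 4 fragments:
  761 − 416 = 345 bp
  938 − 761 = 177 bp
  2197 − 938 = 1259 bp
  wrap: 2778 − 2197 + 416 = 997 bp
Sorted largest to smallest: 1259, 997, 345, 177 bp.

1259, 997, 345, 177 bp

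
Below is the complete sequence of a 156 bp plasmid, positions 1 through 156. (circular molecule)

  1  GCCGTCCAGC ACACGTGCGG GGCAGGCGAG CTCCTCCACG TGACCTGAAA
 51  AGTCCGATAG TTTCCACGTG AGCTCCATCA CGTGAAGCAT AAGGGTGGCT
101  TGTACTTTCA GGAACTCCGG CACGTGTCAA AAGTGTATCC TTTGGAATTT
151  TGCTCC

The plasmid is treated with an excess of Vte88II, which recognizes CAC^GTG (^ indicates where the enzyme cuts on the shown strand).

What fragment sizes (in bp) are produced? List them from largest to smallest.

47, 42, 28, 25, 14 bp

Vte88II sites (CACGTG) start at positions 12, 37, 65, 79, 121.
Vte88II cuts after base 3 of each site, so after positions 14, 39, 67, 81, 123.
Circular molecule, 5 cuts → 5 fragments:
  15–39 → 25 bp
  40–67 → 28 bp
  68–81 → 14 bp
  82–123 → 42 bp
  124–156 then 1–14 → 33 + 14 = 47 bp
Sorted largest to smallest: 47, 42, 28, 25, 14 bp.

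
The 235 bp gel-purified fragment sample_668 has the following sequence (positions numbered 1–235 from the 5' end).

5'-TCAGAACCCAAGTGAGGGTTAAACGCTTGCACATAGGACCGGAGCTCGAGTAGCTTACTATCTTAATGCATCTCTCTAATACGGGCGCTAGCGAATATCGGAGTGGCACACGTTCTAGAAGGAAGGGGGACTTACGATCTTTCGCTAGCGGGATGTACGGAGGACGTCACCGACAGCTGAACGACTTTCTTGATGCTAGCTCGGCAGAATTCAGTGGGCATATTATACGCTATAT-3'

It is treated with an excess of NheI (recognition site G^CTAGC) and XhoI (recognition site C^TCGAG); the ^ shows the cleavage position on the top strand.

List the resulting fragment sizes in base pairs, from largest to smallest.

NheI sites (GCTAGC) start at positions 87, 144, 195.
NheI cuts after the first base of each site, so after positions 87, 144, 195.
The XhoI site (CTCGAG) starts at position 45.
XhoI cuts after the first base of each site, so after position 45.
Combined cut positions: 45, 87, 144, 195.
Linear molecule, 4 cuts → 5 fragments:
  1–45 → 45 bp
  46–87 → 42 bp
  88–144 → 57 bp
  145–195 → 51 bp
  196–235 → 40 bp
Sorted largest to smallest: 57, 51, 45, 42, 40 bp.

57, 51, 45, 42, 40 bp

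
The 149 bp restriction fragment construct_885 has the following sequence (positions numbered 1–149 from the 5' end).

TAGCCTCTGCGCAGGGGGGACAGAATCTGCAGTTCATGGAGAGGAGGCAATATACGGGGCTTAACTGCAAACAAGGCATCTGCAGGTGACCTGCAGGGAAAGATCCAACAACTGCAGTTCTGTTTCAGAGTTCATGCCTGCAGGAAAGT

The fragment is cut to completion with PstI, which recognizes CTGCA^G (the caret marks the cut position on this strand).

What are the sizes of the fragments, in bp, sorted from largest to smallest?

53, 31, 26, 21, 11, 7 bp

PstI sites (CTGCAG) start at positions 27, 80, 91, 112, 138.
PstI cuts after base 5 of each site (before the last base), so after positions 31, 84, 95, 116, 142.
Linear molecule, 5 cuts → 6 fragments:
  1–31 → 31 bp
  32–84 → 53 bp
  85–95 → 11 bp
  96–116 → 21 bp
  117–142 → 26 bp
  143–149 → 7 bp
Sorted largest to smallest: 53, 31, 26, 21, 11, 7 bp.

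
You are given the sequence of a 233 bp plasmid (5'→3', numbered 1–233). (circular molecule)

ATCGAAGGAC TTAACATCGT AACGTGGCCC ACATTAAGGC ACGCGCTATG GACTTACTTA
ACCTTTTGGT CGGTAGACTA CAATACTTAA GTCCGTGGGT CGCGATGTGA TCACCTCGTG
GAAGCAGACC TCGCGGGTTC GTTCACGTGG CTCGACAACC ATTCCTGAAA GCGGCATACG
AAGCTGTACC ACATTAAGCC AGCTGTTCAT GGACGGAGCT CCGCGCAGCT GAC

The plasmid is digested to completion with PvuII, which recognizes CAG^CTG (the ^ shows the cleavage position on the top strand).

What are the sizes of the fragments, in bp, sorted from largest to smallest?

207, 26 bp

PvuII sites (CAGCTG) start at positions 200, 226.
PvuII cuts after base 3 of each site, so after positions 202, 228.
Circular molecule, 2 cuts → 2 fragments:
  203–228 → 26 bp
  229–233 then 1–202 → 5 + 202 = 207 bp
Sorted largest to smallest: 207, 26 bp.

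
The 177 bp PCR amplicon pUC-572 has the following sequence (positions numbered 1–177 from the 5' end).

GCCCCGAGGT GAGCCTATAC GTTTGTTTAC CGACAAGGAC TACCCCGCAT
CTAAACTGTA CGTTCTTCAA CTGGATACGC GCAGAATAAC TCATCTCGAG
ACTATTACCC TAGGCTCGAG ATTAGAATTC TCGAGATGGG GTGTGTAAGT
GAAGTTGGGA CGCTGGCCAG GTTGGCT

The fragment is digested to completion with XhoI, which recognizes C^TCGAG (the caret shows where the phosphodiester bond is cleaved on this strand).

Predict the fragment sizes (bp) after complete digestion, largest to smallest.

95, 47, 20, 15 bp

XhoI sites (CTCGAG) start at positions 95, 115, 130.
XhoI cuts after the first base of each site, so after positions 95, 115, 130.
Linear molecule, 3 cuts → 4 fragments:
  1–95 → 95 bp
  96–115 → 20 bp
  116–130 → 15 bp
  131–177 → 47 bp
Sorted largest to smallest: 95, 47, 20, 15 bp.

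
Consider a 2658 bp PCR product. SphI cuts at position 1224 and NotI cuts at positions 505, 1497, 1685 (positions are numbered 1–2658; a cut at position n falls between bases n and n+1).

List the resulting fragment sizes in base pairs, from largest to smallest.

Combined cut positions (sorted): 505, 1224, 1497, 1685.
Linear molecule, 4 cuts → 5 fragments:
  505 − 0 = 505 bp
  1224 − 505 = 719 bp
  1497 − 1224 = 273 bp
  1685 − 1497 = 188 bp
  2658 − 1685 = 973 bp
Sorted largest to smallest: 973, 719, 505, 273, 188 bp.

973, 719, 505, 273, 188 bp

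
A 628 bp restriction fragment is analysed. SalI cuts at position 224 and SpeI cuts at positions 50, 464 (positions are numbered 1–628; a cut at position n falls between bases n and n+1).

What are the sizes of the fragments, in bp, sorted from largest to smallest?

240, 174, 164, 50 bp

Combined cut positions (sorted): 50, 224, 464.
Linear molecule, 3 cuts → 4 fragments:
  50 − 0 = 50 bp
  224 − 50 = 174 bp
  464 − 224 = 240 bp
  628 − 464 = 164 bp
Sorted largest to smallest: 240, 174, 164, 50 bp.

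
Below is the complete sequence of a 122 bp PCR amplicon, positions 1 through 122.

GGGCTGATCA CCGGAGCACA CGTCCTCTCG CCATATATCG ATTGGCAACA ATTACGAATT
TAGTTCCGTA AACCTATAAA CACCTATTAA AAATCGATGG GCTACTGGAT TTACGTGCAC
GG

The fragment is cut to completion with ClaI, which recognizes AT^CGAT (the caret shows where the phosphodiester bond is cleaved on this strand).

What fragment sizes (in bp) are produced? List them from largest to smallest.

ClaI sites (ATCGAT) start at positions 37, 93.
ClaI cuts after base 2 of each site, so after positions 38, 94.
Linear molecule, 2 cuts → 3 fragments:
  1–38 → 38 bp
  39–94 → 56 bp
  95–122 → 28 bp
Sorted largest to smallest: 56, 38, 28 bp.

56, 38, 28 bp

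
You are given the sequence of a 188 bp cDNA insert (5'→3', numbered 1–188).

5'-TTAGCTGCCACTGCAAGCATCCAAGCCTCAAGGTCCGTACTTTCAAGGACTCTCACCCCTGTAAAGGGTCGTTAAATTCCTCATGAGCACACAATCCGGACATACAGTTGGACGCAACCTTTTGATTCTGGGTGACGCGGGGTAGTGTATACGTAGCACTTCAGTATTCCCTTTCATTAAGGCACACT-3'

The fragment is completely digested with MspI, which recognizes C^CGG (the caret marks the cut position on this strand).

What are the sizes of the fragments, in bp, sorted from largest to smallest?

The MspI site (CCGG) starts at position 96.
MspI cuts after the first base of each site, so after position 96.
Linear molecule, 1 cut → 2 fragments:
  1–96 → 96 bp
  97–188 → 92 bp
Sorted largest to smallest: 96, 92 bp.

96, 92 bp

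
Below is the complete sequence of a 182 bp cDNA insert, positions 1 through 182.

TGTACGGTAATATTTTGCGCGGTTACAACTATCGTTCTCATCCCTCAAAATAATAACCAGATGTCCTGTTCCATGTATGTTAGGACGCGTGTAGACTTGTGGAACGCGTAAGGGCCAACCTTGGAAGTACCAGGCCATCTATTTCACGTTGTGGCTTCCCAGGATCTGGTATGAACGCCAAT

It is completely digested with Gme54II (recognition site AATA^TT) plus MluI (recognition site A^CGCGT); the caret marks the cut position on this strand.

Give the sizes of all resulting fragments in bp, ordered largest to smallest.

78, 73, 19, 12 bp

The Gme54II site (AATATT) starts at position 9.
Gme54II cuts after base 4 of each site, so after position 12.
MluI sites (ACGCGT) start at positions 85, 104.
MluI cuts after the first base of each site, so after positions 85, 104.
Combined cut positions: 12, 85, 104.
Linear molecule, 3 cuts → 4 fragments:
  1–12 → 12 bp
  13–85 → 73 bp
  86–104 → 19 bp
  105–182 → 78 bp
Sorted largest to smallest: 78, 73, 19, 12 bp.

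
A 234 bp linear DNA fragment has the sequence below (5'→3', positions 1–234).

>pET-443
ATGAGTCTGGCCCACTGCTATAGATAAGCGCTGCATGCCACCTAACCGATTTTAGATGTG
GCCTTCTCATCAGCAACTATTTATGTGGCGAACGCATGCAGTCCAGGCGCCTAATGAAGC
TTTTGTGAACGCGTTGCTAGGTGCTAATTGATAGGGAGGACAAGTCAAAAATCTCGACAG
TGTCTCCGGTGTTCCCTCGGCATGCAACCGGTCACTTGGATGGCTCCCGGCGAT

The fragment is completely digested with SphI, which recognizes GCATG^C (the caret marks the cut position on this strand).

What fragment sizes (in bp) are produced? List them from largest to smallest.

SphI sites (GCATGC) start at positions 33, 94, 200.
SphI cuts after base 5 of each site (before the last base), so after positions 37, 98, 204.
Linear molecule, 3 cuts → 4 fragments:
  1–37 → 37 bp
  38–98 → 61 bp
  99–204 → 106 bp
  205–234 → 30 bp
Sorted largest to smallest: 106, 61, 37, 30 bp.

106, 61, 37, 30 bp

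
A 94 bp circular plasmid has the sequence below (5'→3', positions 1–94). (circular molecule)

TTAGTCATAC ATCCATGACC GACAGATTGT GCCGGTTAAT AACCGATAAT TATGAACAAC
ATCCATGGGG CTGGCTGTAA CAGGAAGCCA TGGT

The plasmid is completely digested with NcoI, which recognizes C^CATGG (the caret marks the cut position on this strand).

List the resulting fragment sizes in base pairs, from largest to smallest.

NcoI sites (CCATGG) start at positions 63, 88.
NcoI cuts after the first base of each site, so after positions 63, 88.
Circular molecule, 2 cuts → 2 fragments:
  64–88 → 25 bp
  89–94 then 1–63 → 6 + 63 = 69 bp
Sorted largest to smallest: 69, 25 bp.

69, 25 bp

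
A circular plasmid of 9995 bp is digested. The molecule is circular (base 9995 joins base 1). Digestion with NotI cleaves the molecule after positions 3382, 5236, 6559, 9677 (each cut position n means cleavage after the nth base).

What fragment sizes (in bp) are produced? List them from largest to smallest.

Circular molecule, 4 cuts → 4 fragments:
  5236 − 3382 = 1854 bp
  6559 − 5236 = 1323 bp
  9677 − 6559 = 3118 bp
  wrap: 9995 − 9677 + 3382 = 3700 bp
Sorted largest to smallest: 3700, 3118, 1854, 1323 bp.

3700, 3118, 1854, 1323 bp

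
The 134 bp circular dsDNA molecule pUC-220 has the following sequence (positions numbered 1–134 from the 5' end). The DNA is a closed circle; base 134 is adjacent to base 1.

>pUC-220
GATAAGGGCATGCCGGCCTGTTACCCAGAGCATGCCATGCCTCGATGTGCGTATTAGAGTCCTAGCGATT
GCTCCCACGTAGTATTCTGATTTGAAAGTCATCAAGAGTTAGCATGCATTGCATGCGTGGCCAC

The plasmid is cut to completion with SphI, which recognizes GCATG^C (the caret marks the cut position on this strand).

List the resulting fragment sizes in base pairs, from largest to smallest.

82, 22, 21, 9 bp

SphI sites (GCATGC) start at positions 8, 30, 112, 121.
SphI cuts after base 5 of each site (before the last base), so after positions 12, 34, 116, 125.
Circular molecule, 4 cuts → 4 fragments:
  13–34 → 22 bp
  35–116 → 82 bp
  117–125 → 9 bp
  126–134 then 1–12 → 9 + 12 = 21 bp
Sorted largest to smallest: 82, 22, 21, 9 bp.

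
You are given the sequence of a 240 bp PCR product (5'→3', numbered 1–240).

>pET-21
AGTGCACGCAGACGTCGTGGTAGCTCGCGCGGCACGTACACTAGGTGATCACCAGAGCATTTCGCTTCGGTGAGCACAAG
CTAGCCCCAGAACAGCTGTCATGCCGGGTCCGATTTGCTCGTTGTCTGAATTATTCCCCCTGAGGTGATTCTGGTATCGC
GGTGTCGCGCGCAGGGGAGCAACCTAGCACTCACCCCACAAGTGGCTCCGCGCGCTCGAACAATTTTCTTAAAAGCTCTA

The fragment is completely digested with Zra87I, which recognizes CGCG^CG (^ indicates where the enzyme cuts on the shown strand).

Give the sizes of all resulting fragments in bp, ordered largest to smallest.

140, 43, 29, 28 bp

Zra87I sites (CGCGCG) start at positions 26, 166, 209.
Zra87I cuts after base 4 of each site, so after positions 29, 169, 212.
Linear molecule, 3 cuts → 4 fragments:
  1–29 → 29 bp
  30–169 → 140 bp
  170–212 → 43 bp
  213–240 → 28 bp
Sorted largest to smallest: 140, 43, 29, 28 bp.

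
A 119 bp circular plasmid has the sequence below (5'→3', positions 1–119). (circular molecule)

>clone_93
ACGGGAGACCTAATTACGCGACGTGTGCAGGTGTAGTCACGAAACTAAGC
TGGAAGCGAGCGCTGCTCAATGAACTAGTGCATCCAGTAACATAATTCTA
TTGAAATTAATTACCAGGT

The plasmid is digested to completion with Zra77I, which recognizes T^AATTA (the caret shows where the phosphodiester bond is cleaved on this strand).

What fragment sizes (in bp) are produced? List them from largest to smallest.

97, 22 bp

Zra77I sites (TAATTA) start at positions 11, 108.
Zra77I cuts after the first base of each site, so after positions 11, 108.
Circular molecule, 2 cuts → 2 fragments:
  12–108 → 97 bp
  109–119 then 1–11 → 11 + 11 = 22 bp
Sorted largest to smallest: 97, 22 bp.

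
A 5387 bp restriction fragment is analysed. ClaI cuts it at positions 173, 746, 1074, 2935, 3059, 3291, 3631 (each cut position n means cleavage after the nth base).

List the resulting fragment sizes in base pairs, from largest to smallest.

Linear molecule, 7 cuts → 8 fragments:
  173 − 0 = 173 bp
  746 − 173 = 573 bp
  1074 − 746 = 328 bp
  2935 − 1074 = 1861 bp
  3059 − 2935 = 124 bp
  3291 − 3059 = 232 bp
  3631 − 3291 = 340 bp
  5387 − 3631 = 1756 bp
Sorted largest to smallest: 1861, 1756, 573, 340, 328, 232, 173, 124 bp.

1861, 1756, 573, 340, 328, 232, 173, 124 bp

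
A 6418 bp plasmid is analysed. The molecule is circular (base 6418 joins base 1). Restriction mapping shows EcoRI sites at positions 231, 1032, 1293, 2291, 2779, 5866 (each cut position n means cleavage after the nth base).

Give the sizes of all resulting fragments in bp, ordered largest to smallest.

3087, 998, 801, 783, 488, 261 bp

Circular molecule, 6 cuts → 6 fragments:
  1032 − 231 = 801 bp
  1293 − 1032 = 261 bp
  2291 − 1293 = 998 bp
  2779 − 2291 = 488 bp
  5866 − 2779 = 3087 bp
  wrap: 6418 − 5866 + 231 = 783 bp
Sorted largest to smallest: 3087, 998, 801, 783, 488, 261 bp.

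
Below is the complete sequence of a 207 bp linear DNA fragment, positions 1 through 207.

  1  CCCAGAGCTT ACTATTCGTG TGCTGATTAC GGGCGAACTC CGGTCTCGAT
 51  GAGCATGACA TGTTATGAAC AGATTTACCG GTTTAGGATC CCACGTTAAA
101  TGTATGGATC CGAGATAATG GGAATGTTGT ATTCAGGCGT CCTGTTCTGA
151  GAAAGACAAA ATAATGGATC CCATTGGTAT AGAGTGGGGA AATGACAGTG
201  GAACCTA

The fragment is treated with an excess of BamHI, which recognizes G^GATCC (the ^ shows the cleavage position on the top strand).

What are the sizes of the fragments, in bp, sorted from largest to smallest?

BamHI sites (GGATCC) start at positions 86, 106, 166.
BamHI cuts after the first base of each site, so after positions 86, 106, 166.
Linear molecule, 3 cuts → 4 fragments:
  1–86 → 86 bp
  87–106 → 20 bp
  107–166 → 60 bp
  167–207 → 41 bp
Sorted largest to smallest: 86, 60, 41, 20 bp.

86, 60, 41, 20 bp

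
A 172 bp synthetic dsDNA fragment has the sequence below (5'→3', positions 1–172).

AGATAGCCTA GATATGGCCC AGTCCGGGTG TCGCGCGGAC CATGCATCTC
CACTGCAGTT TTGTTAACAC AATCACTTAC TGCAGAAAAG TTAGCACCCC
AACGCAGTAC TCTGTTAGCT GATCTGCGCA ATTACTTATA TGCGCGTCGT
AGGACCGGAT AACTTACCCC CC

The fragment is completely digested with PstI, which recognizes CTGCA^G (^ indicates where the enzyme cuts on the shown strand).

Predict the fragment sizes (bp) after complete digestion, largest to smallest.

PstI sites (CTGCAG) start at positions 53, 80.
PstI cuts after base 5 of each site (before the last base), so after positions 57, 84.
Linear molecule, 2 cuts → 3 fragments:
  1–57 → 57 bp
  58–84 → 27 bp
  85–172 → 88 bp
Sorted largest to smallest: 88, 57, 27 bp.

88, 57, 27 bp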